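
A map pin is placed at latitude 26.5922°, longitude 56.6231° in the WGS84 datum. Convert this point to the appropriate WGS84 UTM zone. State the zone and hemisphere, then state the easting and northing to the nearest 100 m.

Longitude 56.6231° lies in the 6° band [54°, 60°), giving zone 40; latitude is north of the equator, so 40N.
Zone 40 central meridian λ₀ = 6×40 − 183 = 57°; Δλ = -0.3769°.
Transverse Mercator on WGS84 with k₀ = 0.9996 gives E = 462471.690 m, N = 2941324.198 m.

Zone 40N: E 462500 m, N 2941300 m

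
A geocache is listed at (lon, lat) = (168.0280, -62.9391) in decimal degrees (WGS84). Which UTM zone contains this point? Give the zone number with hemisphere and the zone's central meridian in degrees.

Zone 59S, central meridian 171°

UTM zone = ⌊(λ + 180)/6⌋ + 1; 168.0280° ∈ [168°, 174°) → zone 59.
Hemisphere: S (φ < 0).
Central meridian λ₀ = 6×59 − 183 = 171°.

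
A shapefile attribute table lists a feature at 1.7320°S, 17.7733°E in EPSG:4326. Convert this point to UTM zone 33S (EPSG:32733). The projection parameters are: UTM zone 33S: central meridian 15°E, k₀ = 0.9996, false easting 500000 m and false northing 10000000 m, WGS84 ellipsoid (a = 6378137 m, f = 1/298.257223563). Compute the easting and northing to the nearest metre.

E 808580 m, N 9808336 m

Zone 33 central meridian λ₀ = 6×33 − 183 = 15°; Δλ = +2.7733°.
Transverse Mercator on WGS84 with k₀ = 0.9996 gives E = 808579.919 m, N = 9808335.520 m.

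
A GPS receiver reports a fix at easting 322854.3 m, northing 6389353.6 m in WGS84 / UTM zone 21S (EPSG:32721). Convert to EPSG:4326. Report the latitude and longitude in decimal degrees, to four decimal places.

lat -32.6192°, lon -58.8881°

Zone 21S: λ₀ = -57°, k₀ = 0.9996, false easting 500000 m, false northing 10000000 m.
Meridian distance M = (N − FN)/k₀ = -3612091.2 m.
Inverse transverse Mercator on WGS84 gives φ = -32.61919966°, λ = -58.88809957°.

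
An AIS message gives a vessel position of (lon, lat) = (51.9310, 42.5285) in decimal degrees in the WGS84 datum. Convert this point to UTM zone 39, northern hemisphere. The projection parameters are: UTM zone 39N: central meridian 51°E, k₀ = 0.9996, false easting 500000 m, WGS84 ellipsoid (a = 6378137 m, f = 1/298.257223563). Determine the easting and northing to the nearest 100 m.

Zone 39 central meridian λ₀ = 6×39 − 183 = 51°; Δλ = +0.9310°.
Transverse Mercator on WGS84 with k₀ = 0.9996 gives E = 576462.216 m, N = 4708877.623 m.

E 576500 m, N 4708900 m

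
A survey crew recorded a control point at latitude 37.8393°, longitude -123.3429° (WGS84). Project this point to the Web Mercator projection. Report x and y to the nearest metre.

x -13730469 m, y 4556749 m

Web Mercator is spherical with R = a = 6378137 m.
x = R·λ = 6378137 × -2.152739714 = -13730468.821 m.
y = R·ln tan(π/4 + φ/2) = 6378137 × 0.714432616 = 4556749.100 m.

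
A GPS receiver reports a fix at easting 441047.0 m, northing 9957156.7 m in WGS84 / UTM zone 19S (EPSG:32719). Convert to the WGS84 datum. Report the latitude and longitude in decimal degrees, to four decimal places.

lat -0.3876°, lon -69.5298°

Zone 19S: λ₀ = -69°, k₀ = 0.9996, false easting 500000 m, false northing 10000000 m.
Meridian distance M = (N − FN)/k₀ = -42860.4 m.
Inverse transverse Mercator on WGS84 gives φ = -0.38760003°, λ = -69.52980017°.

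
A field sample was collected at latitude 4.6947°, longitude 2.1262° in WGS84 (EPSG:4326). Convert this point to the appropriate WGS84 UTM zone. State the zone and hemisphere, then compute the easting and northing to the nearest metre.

Zone 31N: E 403088 m, N 518978 m

Longitude 2.1262° lies in the 6° band [0°, 6°), giving zone 31; latitude is north of the equator, so 31N.
Zone 31 central meridian λ₀ = 6×31 − 183 = 3°; Δλ = -0.8738°.
Transverse Mercator on WGS84 with k₀ = 0.9996 gives E = 403088.250 m, N = 518977.540 m.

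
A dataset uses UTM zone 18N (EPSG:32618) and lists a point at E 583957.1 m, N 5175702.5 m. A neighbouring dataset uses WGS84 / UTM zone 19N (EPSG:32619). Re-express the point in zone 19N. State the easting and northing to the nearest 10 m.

E 125540 m, N 5186790 m

UTM 18N → geographic: φ = 46.72960030°, λ = -73.90120015°.
UTM 19N (λ₀ = -69°) forward: E = 125535.145 m, N = 5186792.034 m.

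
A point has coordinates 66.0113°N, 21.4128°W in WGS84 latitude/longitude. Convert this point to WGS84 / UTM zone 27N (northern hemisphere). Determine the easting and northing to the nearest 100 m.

Zone 27 central meridian λ₀ = 6×27 − 183 = -21°; Δλ = -0.4128°.
Transverse Mercator on WGS84 with k₀ = 0.9996 gives E = 481272.824 m, N = 7321231.211 m.

E 481300 m, N 7321200 m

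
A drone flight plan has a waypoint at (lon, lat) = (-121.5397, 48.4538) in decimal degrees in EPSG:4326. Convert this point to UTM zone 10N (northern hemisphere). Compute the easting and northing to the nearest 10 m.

E 607970 m, N 5367770 m

Zone 10 central meridian λ₀ = 6×10 − 183 = -123°; Δλ = +1.4603°.
Transverse Mercator on WGS84 with k₀ = 0.9996 gives E = 607971.663 m, N = 5367770.098 m.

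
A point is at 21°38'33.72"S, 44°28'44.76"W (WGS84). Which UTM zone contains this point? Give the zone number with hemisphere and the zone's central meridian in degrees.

UTM zone = ⌊(λ + 180)/6⌋ + 1; -44.4791° ∈ [-48°, -42°) → zone 23.
Hemisphere: S (φ < 0).
Central meridian λ₀ = 6×23 − 183 = -45°.

Zone 23S, central meridian -45°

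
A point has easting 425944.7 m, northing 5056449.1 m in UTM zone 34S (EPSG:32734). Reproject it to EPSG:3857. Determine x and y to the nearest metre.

Unproject from UTM 34S (λ₀ = 21°) → φ = -44.64149991°, λ = 20.06619965°.
Web Mercator (R = 6378137 m): x = 2233759.127 m, y = -5565258.454 m.

x 2233759 m, y -5565258 m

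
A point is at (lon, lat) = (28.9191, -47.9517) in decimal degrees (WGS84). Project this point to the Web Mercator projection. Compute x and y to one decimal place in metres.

x 3219259.5 m, y -6098823.2 m

Web Mercator is spherical with R = a = 6378137 m.
x = R·λ = 6378137 × 0.504733512 = 3219259.486 m.
y = R·ln tan(π/4 + φ/2) = 6378137 × -0.956207619 = -6098823.194 m.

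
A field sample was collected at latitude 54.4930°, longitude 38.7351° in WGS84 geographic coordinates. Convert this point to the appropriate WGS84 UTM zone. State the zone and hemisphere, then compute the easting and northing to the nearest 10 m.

Zone 37N: E 482840 m, N 6038410 m

Longitude 38.7351° lies in the 6° band [36°, 42°), giving zone 37; latitude is north of the equator, so 37N.
Zone 37 central meridian λ₀ = 6×37 − 183 = 39°; Δλ = -0.2649°.
Transverse Mercator on WGS84 with k₀ = 0.9996 gives E = 482841.759 m, N = 6038407.627 m.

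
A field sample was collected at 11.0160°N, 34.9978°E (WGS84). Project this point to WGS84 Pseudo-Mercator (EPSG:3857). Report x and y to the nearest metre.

Web Mercator is spherical with R = a = 6378137 m.
x = R·λ = 6378137 × 0.610826841 = 3895937.275 m.
y = R·ln tan(π/4 + φ/2) = 6378137 × 0.193461084 = 1233921.300 m.

x 3895937 m, y 1233921 m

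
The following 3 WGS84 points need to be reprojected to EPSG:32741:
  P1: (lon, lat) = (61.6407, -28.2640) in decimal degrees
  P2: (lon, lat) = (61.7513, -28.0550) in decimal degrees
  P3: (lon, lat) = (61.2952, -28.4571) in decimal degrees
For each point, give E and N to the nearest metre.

P1: E 366670 m, N 6872803 m; P2: E 377282 m, N 6896076 m; P3: E 333079 m, N 6850977 m

UTM zone 41S: λ₀ = 63°, k₀ = 0.9996.
P1 (-28.2640°, 61.6407°) → (366670.385, 6872803.413) m.
P2 (-28.0550°, 61.7513°) → (377281.603, 6896075.971) m.
P3 (-28.4571°, 61.2952°) → (333078.858, 6850977.104) m.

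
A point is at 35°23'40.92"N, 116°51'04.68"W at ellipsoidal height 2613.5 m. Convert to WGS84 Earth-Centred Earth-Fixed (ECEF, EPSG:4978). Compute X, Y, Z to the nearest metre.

WGS84: a = 6378137 m, e² = 0.006694380; N(φ) = a/√(1−e²sin²φ) = 6385311.179 m.
X = (N+h)·cosφ·cosλ = -2352023.033 m; Y = (N+h)·cosφ·sinλ = -4645873.488 m; Z = (N(1−e²)+h)·sinφ = 3675164.268 m.

X -2352023 m, Y -4645873 m, Z 3675164 m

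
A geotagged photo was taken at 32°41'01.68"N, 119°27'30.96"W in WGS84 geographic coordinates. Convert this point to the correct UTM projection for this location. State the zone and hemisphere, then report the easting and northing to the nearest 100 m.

Zone 11N: E 269500 m, N 3618900 m

Longitude -119.4586° lies in the 6° band [-120°, -114°), giving zone 11; latitude is north of the equator, so 11N.
Zone 11 central meridian λ₀ = 6×11 − 183 = -117°; Δλ = -2.4586°.
Transverse Mercator on WGS84 with k₀ = 0.9996 gives E = 269482.384 m, N = 3618905.631 m.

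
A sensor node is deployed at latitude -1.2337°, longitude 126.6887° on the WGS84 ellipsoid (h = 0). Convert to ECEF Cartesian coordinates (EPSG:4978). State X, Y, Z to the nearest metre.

WGS84: a = 6378137 m, e² = 0.006694380; N(φ) = a/√(1−e²sin²φ) = 6378146.897 m.
X = (N+h)·cosφ·cosλ = -3809848.983 m; Y = (N+h)·cosφ·sinλ = 5113408.897 m; Z = (N(1−e²)+h)·sinφ = -136405.155 m.

X -3809849 m, Y 5113409 m, Z -136405 m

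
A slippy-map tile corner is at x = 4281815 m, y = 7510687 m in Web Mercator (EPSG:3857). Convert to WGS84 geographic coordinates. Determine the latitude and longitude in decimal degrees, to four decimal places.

lat 55.7595°, lon 38.4642°

R = 6378137 m. λ = x/R = 38.46419858°.
φ = 2·arctan(exp(y/R)) − 90° = 2·arctan(3.24647) − 90° = 55.75949937°.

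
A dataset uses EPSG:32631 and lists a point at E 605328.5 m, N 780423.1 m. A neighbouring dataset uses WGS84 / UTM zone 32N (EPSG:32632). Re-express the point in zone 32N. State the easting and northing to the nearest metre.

E -58003 m, N 783341 m

UTM 31N → geographic: φ = 7.05940019°, λ = 3.95369985°.
UTM 32N (λ₀ = 9°) forward: E = -58003.014 m, N = 783341.233 m.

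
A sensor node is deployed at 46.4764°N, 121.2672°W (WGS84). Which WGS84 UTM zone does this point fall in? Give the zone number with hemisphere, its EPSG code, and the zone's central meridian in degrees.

Zone 10N (EPSG:32610), central meridian -123°

UTM zone = ⌊(λ + 180)/6⌋ + 1; -121.2672° ∈ [-126°, -120°) → zone 10.
Hemisphere: N (φ ≥ 0).
Central meridian λ₀ = 6×10 − 183 = -123°.
EPSG code: 32610.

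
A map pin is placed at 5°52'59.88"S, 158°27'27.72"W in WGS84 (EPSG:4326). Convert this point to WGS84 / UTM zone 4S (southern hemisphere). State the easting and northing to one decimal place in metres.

E 560029.6 m, N 9349666.6 m

Zone 4 central meridian λ₀ = 6×4 − 183 = -159°; Δλ = +0.5423°.
Transverse Mercator on WGS84 with k₀ = 0.9996 gives E = 560029.557 m, N = 9349666.557 m.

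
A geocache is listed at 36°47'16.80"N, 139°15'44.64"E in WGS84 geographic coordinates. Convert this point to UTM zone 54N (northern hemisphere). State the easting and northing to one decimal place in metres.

E 344960.2 m, N 4072763.1 m

Zone 54 central meridian λ₀ = 6×54 − 183 = 141°; Δλ = -1.7376°.
Transverse Mercator on WGS84 with k₀ = 0.9996 gives E = 344960.238 m, N = 4072763.060 m.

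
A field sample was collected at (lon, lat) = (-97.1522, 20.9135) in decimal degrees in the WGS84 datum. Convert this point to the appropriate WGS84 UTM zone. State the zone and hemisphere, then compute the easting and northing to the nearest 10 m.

Zone 14N: E 692180 m, N 2313680 m

Longitude -97.1522° lies in the 6° band [-102°, -96°), giving zone 14; latitude is north of the equator, so 14N.
Zone 14 central meridian λ₀ = 6×14 − 183 = -99°; Δλ = +1.8478°.
Transverse Mercator on WGS84 with k₀ = 0.9996 gives E = 692175.078 m, N = 2313680.918 m.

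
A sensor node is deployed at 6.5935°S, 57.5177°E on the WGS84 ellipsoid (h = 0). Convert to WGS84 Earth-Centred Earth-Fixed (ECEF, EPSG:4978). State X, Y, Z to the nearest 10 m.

X 3402800 m, Y 5344970 m, Z -727500 m

WGS84: a = 6378137 m, e² = 0.006694380; N(φ) = a/√(1−e²sin²φ) = 6378418.496 m.
X = (N+h)·cosφ·cosλ = 3402803.061 m; Y = (N+h)·cosφ·sinλ = 5344973.936 m; Z = (N(1−e²)+h)·sinφ = -727495.475 m.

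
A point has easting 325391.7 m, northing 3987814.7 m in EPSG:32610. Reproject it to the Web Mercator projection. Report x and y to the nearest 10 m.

Unproject from UTM 10N (λ₀ = -123°) → φ = 36.01920023°, λ = -124.93769992°.
Web Mercator (R = 6378137 m): x = -13908001.136 m, y = 4303263.616 m.

x -13908000 m, y 4303260 m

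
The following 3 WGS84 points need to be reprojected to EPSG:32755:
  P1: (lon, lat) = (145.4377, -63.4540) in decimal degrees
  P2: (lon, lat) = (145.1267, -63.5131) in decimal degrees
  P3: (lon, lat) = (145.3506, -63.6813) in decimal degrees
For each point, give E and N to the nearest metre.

UTM zone 55S: λ₀ = 147°, k₀ = 0.9996.
P1 (-63.4540°, 145.4377°) → (422102.755, 2962875.660) m.
P2 (-63.5131°, 145.1267°) → (406791.808, 2955876.637) m.
P3 (-63.6813°, 145.3506°) → (418413.498, 2937445.962) m.

P1: E 422103 m, N 2962876 m; P2: E 406792 m, N 2955877 m; P3: E 418413 m, N 2937446 m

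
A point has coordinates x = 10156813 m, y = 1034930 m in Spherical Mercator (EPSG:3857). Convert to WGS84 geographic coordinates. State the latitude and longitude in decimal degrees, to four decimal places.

R = 6378137 m. λ = x/R = 91.24020356°.
φ = 2·arctan(exp(y/R)) − 90° = 2·arctan(1.17617) − 90° = 9.25640438°.

lat 9.2564°, lon 91.2402°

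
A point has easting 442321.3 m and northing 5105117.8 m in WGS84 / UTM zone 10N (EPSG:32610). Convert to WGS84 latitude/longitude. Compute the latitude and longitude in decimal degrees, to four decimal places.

lat 46.0972°, lon -123.7462°

Zone 10N: λ₀ = -123°, k₀ = 0.9996, false easting 500000 m.
Meridian distance M = (N − FN)/k₀ = 5107160.7 m.
Inverse transverse Mercator on WGS84 gives φ = 46.09720000°, λ = -123.74620034°.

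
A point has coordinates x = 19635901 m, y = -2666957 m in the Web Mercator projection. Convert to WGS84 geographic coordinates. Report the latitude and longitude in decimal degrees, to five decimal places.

lat -23.28860°, lon 176.39230°

R = 6378137 m. λ = x/R = 176.39229986°.
φ = 2·arctan(exp(y/R)) − 90° = 2·arctan(0.65827) − 90° = -23.28859639°.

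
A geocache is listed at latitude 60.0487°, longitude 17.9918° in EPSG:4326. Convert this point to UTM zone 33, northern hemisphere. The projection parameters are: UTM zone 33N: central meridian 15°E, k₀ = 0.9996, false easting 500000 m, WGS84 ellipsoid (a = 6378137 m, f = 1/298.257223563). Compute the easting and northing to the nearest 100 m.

E 666600 m, N 6660600 m

Zone 33 central meridian λ₀ = 6×33 − 183 = 15°; Δλ = +2.9918°.
Transverse Mercator on WGS84 with k₀ = 0.9996 gives E = 666592.379 m, N = 6660604.692 m.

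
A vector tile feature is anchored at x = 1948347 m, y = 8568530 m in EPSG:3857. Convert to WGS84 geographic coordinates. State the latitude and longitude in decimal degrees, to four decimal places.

R = 6378137 m. λ = x/R = 17.50229889°.
φ = 2·arctan(exp(y/R)) − 90° = 2·arctan(3.83213) − 90° = 60.74949935°.

lat 60.7495°, lon 17.5023°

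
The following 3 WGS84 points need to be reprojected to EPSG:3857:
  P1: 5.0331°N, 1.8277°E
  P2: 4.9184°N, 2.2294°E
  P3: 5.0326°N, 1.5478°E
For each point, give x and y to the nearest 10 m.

Web Mercator: x = R·λ, y = R·ln tan(π/4+φ/2), R = 6378137 m.
P1 (5.0331°, 1.8277°) → (203458.633, 561004.101) m.
P2 (4.9184°, 2.2294°) → (248175.673, 548187.454) m.
P3 (5.0326°, 1.5478°) → (172300.308, 560948.226) m.

P1: x 203460 m, y 561000 m; P2: x 248180 m, y 548190 m; P3: x 172300 m, y 560950 m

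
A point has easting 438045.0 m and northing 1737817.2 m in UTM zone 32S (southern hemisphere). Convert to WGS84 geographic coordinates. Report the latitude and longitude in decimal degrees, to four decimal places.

Zone 32S: λ₀ = 9°, k₀ = 0.9996, false easting 500000 m, false northing 10000000 m.
Meridian distance M = (N − FN)/k₀ = -8265489.0 m.
Inverse transverse Mercator on WGS84 gives φ = -74.43980012°, λ = 6.93049913°.

lat -74.4398°, lon 6.9305°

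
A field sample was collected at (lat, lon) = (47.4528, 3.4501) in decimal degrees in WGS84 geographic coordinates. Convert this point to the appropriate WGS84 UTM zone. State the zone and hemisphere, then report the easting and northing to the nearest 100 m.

Longitude 3.4501° lies in the 6° band [0°, 6°), giving zone 31; latitude is north of the equator, so 31N.
Zone 31 central meridian λ₀ = 6×31 − 183 = 3°; Δλ = +0.4501°.
Transverse Mercator on WGS84 with k₀ = 0.9996 gives E = 533928.916 m, N = 5255582.312 m.

Zone 31N: E 533900 m, N 5255600 m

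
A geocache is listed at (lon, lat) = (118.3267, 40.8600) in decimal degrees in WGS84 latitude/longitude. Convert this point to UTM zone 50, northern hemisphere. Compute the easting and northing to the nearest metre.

E 611815 m, N 4524063 m

Zone 50 central meridian λ₀ = 6×50 − 183 = 117°; Δλ = +1.3267°.
Transverse Mercator on WGS84 with k₀ = 0.9996 gives E = 611814.718 m, N = 4524062.917 m.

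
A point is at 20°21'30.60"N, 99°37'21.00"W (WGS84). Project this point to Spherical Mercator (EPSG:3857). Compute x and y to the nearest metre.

Web Mercator is spherical with R = a = 6378137 m.
x = R·λ = 6378137 × -1.738740634 = -11089925.972 m.
y = R·ln tan(π/4 + φ/2) = 6378137 × 0.363044708 = 2315548.884 m.

x -11089926 m, y 2315549 m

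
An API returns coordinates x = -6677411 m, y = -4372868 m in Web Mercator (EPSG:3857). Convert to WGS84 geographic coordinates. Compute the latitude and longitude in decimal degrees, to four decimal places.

lat -36.5233°, lon -59.9842°

R = 6378137 m. λ = x/R = -59.98420360°.
φ = 2·arctan(exp(y/R)) − 90° = 2·arctan(0.50379) − 90° = -36.52330274°.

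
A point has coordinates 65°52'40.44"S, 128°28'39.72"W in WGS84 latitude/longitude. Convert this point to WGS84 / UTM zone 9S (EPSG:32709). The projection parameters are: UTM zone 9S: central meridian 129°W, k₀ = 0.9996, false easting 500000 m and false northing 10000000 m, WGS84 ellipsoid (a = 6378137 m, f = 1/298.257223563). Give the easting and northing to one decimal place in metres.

E 523818.5 m, N 2693600.4 m

Zone 9 central meridian λ₀ = 6×9 − 183 = -129°; Δλ = +0.5223°.
Transverse Mercator on WGS84 with k₀ = 0.9996 gives E = 523818.467 m, N = 2693600.375 m.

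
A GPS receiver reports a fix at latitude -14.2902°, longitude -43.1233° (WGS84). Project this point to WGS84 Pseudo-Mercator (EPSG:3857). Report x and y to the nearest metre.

Web Mercator is spherical with R = a = 6378137 m.
x = R·λ = 6378137 × -0.752643569 = -4800463.797 m.
y = R·ln tan(π/4 + φ/2) = 6378137 × -0.252037800 = -1607531.618 m.

x -4800464 m, y -1607532 m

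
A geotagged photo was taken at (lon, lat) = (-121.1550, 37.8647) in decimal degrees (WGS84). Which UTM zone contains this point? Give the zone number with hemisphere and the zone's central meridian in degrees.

UTM zone = ⌊(λ + 180)/6⌋ + 1; -121.1550° ∈ [-126°, -120°) → zone 10.
Hemisphere: N (φ ≥ 0).
Central meridian λ₀ = 6×10 − 183 = -123°.

Zone 10N, central meridian -123°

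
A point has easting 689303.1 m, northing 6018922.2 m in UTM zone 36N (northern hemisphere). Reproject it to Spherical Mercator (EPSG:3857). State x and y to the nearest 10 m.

Unproject from UTM 36N (λ₀ = 33°) → φ = 54.28310010°, λ = 35.90810074°.
Web Mercator (R = 6378137 m): x = 3997271.490 m, y = 7223955.428 m.

x 3997270 m, y 7223960 m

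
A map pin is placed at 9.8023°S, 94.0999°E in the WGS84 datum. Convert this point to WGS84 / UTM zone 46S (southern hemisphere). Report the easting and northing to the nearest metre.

Zone 46 central meridian λ₀ = 6×46 − 183 = 93°; Δλ = +1.0999°.
Transverse Mercator on WGS84 with k₀ = 0.9996 gives E = 620623.278 m, N = 8916248.657 m.

E 620623 m, N 8916249 m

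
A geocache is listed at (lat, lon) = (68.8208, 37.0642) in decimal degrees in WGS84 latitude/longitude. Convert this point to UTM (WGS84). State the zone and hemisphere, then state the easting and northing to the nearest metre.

Longitude 37.0642° lies in the 6° band [36°, 42°), giving zone 37; latitude is north of the equator, so 37N.
Zone 37 central meridian λ₀ = 6×37 − 183 = 39°; Δλ = -1.9358°.
Transverse Mercator on WGS84 with k₀ = 0.9996 gives E = 421960.273 m, N = 7635610.175 m.

Zone 37N: E 421960 m, N 7635610 m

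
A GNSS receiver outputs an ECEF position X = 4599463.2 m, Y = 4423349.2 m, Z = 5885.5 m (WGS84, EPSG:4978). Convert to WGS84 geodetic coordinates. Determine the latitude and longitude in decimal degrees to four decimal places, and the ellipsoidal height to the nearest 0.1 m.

λ = atan2(Y, X) = 43.88180012°; p = √(X²+Y²) = 6381307.1 m.
Bowring's method on WGS84 (a = 6378137 m, b = 6356752.314 m) gives φ = 0.05320003°, h = 3172.799 m.

lat 0.0532°, lon 43.8818°, h 3172.8 m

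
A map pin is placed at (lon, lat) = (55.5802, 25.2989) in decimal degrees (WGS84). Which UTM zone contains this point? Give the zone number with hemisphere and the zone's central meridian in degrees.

UTM zone = ⌊(λ + 180)/6⌋ + 1; 55.5802° ∈ [54°, 60°) → zone 40.
Hemisphere: N (φ ≥ 0).
Central meridian λ₀ = 6×40 − 183 = 57°.

Zone 40N, central meridian 57°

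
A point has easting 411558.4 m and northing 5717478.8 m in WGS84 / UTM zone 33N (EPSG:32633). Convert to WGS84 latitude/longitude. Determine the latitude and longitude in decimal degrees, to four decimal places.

Zone 33N: λ₀ = 15°, k₀ = 0.9996, false easting 500000 m.
Meridian distance M = (N − FN)/k₀ = 5719766.7 m.
Inverse transverse Mercator on WGS84 gives φ = 51.60140030°, λ = 13.72299945°.

lat 51.6014°, lon 13.7230°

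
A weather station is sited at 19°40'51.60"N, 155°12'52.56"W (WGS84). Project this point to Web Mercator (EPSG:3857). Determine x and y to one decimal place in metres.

Web Mercator is spherical with R = a = 6378137 m.
x = R·λ = 6378137 × -2.709005817 = -17278410.236 m.
y = R·ln tan(π/4 + φ/2) = 6378137 × 0.350459553 = 2235279.041 m.

x -17278410.2 m, y 2235279.0 m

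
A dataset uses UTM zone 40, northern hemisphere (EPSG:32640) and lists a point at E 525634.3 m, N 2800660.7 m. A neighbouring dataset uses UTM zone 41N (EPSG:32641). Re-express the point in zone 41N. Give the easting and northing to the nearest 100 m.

E -78900 m, N 2813100 m

UTM 40N → geographic: φ = 25.32229988°, λ = 57.25469995°.
UTM 41N (λ₀ = 63°) forward: E = -78854.221 m, N = 2813077.181 m.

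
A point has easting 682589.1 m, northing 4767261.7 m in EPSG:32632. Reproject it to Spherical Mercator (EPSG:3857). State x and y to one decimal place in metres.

Unproject from UTM 32N (λ₀ = 9°) → φ = 43.03610044°, λ = 11.24140005°.
Web Mercator (R = 6378137 m): x = 1251386.929 m, y = 5317468.317 m.

x 1251386.9 m, y 5317468.3 m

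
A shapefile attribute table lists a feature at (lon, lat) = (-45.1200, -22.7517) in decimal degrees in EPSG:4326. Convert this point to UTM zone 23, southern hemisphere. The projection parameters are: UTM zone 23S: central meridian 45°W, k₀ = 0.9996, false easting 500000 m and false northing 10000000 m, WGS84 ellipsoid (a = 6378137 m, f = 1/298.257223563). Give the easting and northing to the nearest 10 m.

Zone 23 central meridian λ₀ = 6×23 − 183 = -45°; Δλ = -0.1200°.
Transverse Mercator on WGS84 with k₀ = 0.9996 gives E = 487679.832 m, N = 7483961.556 m.

E 487680 m, N 7483960 m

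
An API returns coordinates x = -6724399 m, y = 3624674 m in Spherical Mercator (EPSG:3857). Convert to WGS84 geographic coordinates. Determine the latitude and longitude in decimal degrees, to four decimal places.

R = 6378137 m. λ = x/R = -60.40630398°.
φ = 2·arctan(exp(y/R)) − 90° = 2·arctan(1.76526) − 90° = 30.93780061°.

lat 30.9378°, lon -60.4063°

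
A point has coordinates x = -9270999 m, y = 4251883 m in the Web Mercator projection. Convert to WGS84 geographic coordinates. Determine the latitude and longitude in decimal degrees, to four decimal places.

R = 6378137 m. λ = x/R = -83.28280101°.
φ = 2·arctan(exp(y/R)) − 90° = 2·arctan(1.94767) − 90° = 35.64499835°.

lat 35.6450°, lon -83.2828°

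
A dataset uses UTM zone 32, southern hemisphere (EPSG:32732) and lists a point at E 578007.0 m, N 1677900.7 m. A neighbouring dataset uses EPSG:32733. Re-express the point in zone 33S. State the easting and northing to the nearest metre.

E 404403 m, N 1677010 m

UTM 32S → geographic: φ = -74.97060016°, λ = 11.69579960°.
UTM 33S (λ₀ = 15°) forward: E = 404403.354 m, N = 1677010.398 m.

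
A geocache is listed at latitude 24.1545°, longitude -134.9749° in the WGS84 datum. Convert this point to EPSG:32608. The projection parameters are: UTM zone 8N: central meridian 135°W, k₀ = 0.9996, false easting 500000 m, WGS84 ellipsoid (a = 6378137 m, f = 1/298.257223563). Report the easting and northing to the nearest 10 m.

Zone 8 central meridian λ₀ = 6×8 − 183 = -135°; Δλ = +0.0251°.
Transverse Mercator on WGS84 with k₀ = 0.9996 gives E = 502549.891 m, N = 2671332.240 m.

E 502550 m, N 2671330 m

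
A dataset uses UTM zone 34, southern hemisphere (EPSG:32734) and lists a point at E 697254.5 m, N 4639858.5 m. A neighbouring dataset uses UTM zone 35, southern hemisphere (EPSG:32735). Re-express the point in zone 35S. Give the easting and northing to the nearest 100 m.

E 252900 m, N 4637900 m

UTM 34S → geographic: φ = -48.36359962°, λ = 23.66319980°.
UTM 35S (λ₀ = 27°) forward: E = 252860.040 m, N = 4637904.543 m.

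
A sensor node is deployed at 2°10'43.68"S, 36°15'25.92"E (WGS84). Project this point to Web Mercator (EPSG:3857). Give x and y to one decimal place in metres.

Web Mercator is spherical with R = a = 6378137 m.
x = R·λ = 6378137 × 0.632807518 = 4036133.042 m.
y = R·ln tan(π/4 + φ/2) = 6378137 × -0.038036402 = -242601.383 m.

x 4036133.0 m, y -242601.4 m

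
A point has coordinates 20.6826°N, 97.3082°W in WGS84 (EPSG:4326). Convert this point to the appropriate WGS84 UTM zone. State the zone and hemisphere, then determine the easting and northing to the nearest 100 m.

Zone 14N: E 676200 m, N 2287900 m

Longitude -97.3082° lies in the 6° band [-102°, -96°), giving zone 14; latitude is north of the equator, so 14N.
Zone 14 central meridian λ₀ = 6×14 − 183 = -99°; Δλ = +1.6918°.
Transverse Mercator on WGS84 with k₀ = 0.9996 gives E = 676215.134 m, N = 2287939.807 m.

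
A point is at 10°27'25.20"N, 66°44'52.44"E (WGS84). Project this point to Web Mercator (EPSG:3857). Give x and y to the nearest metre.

Web Mercator is spherical with R = a = 6378137 m.
x = R·λ = 6378137 × 1.164970624 = 7430342.240 m.
y = R·ln tan(π/4 + φ/2) = 6378137 × 0.183530816 = 1170584.689 m.

x 7430342 m, y 1170585 m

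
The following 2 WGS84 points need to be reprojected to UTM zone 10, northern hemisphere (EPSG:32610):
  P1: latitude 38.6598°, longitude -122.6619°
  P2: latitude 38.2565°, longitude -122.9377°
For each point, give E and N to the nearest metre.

P1: E 529416 m, N 4279080 m; P2: E 505451 m, N 4234277 m

UTM zone 10N: λ₀ = -123°, k₀ = 0.9996.
P1 (38.6598°, -122.6619°) → (529416.388, 4279079.545) m.
P2 (38.2565°, -122.9377°) → (505450.667, 4234276.686) m.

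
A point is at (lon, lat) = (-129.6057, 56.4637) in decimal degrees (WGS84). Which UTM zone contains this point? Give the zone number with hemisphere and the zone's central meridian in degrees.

UTM zone = ⌊(λ + 180)/6⌋ + 1; -129.6057° ∈ [-132°, -126°) → zone 9.
Hemisphere: N (φ ≥ 0).
Central meridian λ₀ = 6×9 − 183 = -129°.

Zone 9N, central meridian -129°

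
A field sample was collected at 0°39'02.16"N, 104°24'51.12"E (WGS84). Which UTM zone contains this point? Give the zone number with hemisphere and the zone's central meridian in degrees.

UTM zone = ⌊(λ + 180)/6⌋ + 1; 104.4142° ∈ [102°, 108°) → zone 48.
Hemisphere: N (φ ≥ 0).
Central meridian λ₀ = 6×48 − 183 = 105°.

Zone 48N, central meridian 105°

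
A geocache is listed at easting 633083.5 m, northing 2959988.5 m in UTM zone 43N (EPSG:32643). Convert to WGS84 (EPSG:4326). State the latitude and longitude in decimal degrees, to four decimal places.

Zone 43N: λ₀ = 75°, k₀ = 0.9996, false easting 500000 m.
Meridian distance M = (N − FN)/k₀ = 2961173.0 m.
Inverse transverse Mercator on WGS84 gives φ = 26.75490035°, λ = 76.33839963°.

lat 26.7549°, lon 76.3384°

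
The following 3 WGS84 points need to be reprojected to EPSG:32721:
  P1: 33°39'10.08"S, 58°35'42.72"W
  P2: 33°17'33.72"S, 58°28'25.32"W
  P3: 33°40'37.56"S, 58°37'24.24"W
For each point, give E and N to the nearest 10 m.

P1: E 352080 m, N 6275200 m; P2: E 362780 m, N 6315290 m; P3: E 349510 m, N 6272460 m

UTM zone 21S: λ₀ = -57°, k₀ = 0.9996.
P1 (-33.6528°, -58.5952°) → (352082.669, 6275198.527) m.
P2 (-33.2927°, -58.4737°) → (362783.384, 6315294.758) m.
P3 (-33.6771°, -58.6234°) → (349509.846, 6272463.201) m.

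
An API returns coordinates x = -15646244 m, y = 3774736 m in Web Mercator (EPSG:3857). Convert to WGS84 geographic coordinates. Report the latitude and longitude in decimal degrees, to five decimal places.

lat 32.08700°, lon -140.55260°

R = 6378137 m. λ = x/R = -140.55260124°.
φ = 2·arctan(exp(y/R)) − 90° = 2·arctan(1.80728) − 90° = 32.08699882°.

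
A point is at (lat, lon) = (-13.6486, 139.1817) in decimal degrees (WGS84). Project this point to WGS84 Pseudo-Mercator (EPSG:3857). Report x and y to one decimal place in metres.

Web Mercator is spherical with R = a = 6378137 m.
x = R·λ = 6378137 × 2.429178924 = 15493635.972 m.
y = R·ln tan(π/4 + φ/2) = 6378137 × -0.240498422 = -1533931.886 m.

x 15493636.0 m, y -1533931.9 m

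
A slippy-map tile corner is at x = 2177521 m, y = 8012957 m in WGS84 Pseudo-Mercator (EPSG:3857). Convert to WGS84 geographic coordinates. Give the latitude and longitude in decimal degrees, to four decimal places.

R = 6378137 m. λ = x/R = 19.56100396°.
φ = 2·arctan(exp(y/R)) − 90° = 2·arctan(3.51246) − 90° = 58.21660125°.

lat 58.2166°, lon 19.5610°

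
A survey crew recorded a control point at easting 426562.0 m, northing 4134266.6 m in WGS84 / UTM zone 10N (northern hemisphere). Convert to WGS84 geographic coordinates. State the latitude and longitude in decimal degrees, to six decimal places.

Zone 10N: λ₀ = -123°, k₀ = 0.9996, false easting 500000 m.
Meridian distance M = (N − FN)/k₀ = 4135921.0 m.
Inverse transverse Mercator on WGS84 gives φ = 37.35219955°, λ = -123.82920055°.

lat 37.352200°, lon -123.829201°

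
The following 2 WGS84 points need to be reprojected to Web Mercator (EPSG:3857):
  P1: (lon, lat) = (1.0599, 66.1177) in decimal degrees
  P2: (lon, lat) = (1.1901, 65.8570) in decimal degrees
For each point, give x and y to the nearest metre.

Web Mercator: x = R·λ, y = R·ln tan(π/4+φ/2), R = 6378137 m.
P1 (66.1177°, 1.0599°) → (117987.528, 9909133.700) m.
P2 (65.8570°, 1.1901°) → (132481.326, 9837817.566) m.

P1: x 117988 m, y 9909134 m; P2: x 132481 m, y 9837818 m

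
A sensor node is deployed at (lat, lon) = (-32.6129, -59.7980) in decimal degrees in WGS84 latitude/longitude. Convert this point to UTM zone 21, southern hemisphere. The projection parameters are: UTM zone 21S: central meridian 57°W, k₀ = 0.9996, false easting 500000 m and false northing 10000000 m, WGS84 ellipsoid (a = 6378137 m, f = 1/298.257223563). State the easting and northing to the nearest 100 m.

Zone 21 central meridian λ₀ = 6×21 − 183 = -57°; Δλ = -2.7980°.
Transverse Mercator on WGS84 with k₀ = 0.9996 gives E = 237443.031 m, N = 6388168.772 m.

E 237400 m, N 6388200 m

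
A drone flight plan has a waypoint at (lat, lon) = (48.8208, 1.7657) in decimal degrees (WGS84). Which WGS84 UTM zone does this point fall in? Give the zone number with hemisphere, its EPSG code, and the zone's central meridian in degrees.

UTM zone = ⌊(λ + 180)/6⌋ + 1; 1.7657° ∈ [0°, 6°) → zone 31.
Hemisphere: N (φ ≥ 0).
Central meridian λ₀ = 6×31 − 183 = 3°.
EPSG code: 32631.

Zone 31N (EPSG:32631), central meridian 3°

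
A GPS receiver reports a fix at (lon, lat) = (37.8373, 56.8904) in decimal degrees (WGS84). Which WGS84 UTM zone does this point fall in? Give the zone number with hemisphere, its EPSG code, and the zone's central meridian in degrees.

UTM zone = ⌊(λ + 180)/6⌋ + 1; 37.8373° ∈ [36°, 42°) → zone 37.
Hemisphere: N (φ ≥ 0).
Central meridian λ₀ = 6×37 − 183 = 39°.
EPSG code: 32637.

Zone 37N (EPSG:32637), central meridian 39°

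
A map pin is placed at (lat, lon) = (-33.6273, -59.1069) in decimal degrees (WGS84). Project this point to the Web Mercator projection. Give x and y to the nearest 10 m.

x -6579750 m, y -3978870 m

Web Mercator is spherical with R = a = 6378137 m.
x = R·λ = 6378137 × -1.031610016 = -6579750.010 m.
y = R·ln tan(π/4 + φ/2) = 6378137 × -0.623828970 = -3978866.638 m.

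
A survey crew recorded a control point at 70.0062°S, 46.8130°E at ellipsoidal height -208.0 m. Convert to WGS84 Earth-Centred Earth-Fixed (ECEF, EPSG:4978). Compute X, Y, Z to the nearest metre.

X 1496884 m, Y 1594745 m, Z -5971081 m

WGS84: a = 6378137 m, e² = 0.006694380; N(φ) = a/√(1−e²sin²φ) = 6397073.986 m.
X = (N+h)·cosφ·cosλ = 1496884.114 m; Y = (N+h)·cosφ·sinλ = 1594744.627 m; Z = (N(1−e²)+h)·sinφ = -5971081.078 m.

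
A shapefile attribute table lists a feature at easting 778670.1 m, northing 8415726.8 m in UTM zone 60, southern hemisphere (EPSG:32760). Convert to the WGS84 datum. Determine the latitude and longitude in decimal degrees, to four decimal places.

lat -14.3164°, lon 179.5833°

Zone 60S: λ₀ = 177°, k₀ = 0.9996, false easting 500000 m, false northing 10000000 m.
Meridian distance M = (N − FN)/k₀ = -1584907.2 m.
Inverse transverse Mercator on WGS84 gives φ = -14.31639958°, λ = 179.58329994°.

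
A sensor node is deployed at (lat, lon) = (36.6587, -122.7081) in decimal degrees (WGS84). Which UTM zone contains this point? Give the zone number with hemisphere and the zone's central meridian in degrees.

UTM zone = ⌊(λ + 180)/6⌋ + 1; -122.7081° ∈ [-126°, -120°) → zone 10.
Hemisphere: N (φ ≥ 0).
Central meridian λ₀ = 6×10 − 183 = -123°.

Zone 10N, central meridian -123°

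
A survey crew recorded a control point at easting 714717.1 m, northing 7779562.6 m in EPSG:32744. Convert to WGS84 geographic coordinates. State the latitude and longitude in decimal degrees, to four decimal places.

lat -20.0690°, lon 83.0532°

Zone 44S: λ₀ = 81°, k₀ = 0.9996, false easting 500000 m, false northing 10000000 m.
Meridian distance M = (N − FN)/k₀ = -2221325.9 m.
Inverse transverse Mercator on WGS84 gives φ = -20.06899957°, λ = 83.05320011°.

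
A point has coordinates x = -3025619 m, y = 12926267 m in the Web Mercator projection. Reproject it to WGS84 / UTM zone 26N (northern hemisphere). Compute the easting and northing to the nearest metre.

E 494807 m, N 8322064 m

Web Mercator inverse (R = 6378137 m) → φ = 74.98609918°, λ = -27.17959792°.
UTM 26N forward: E = 494806.648 m, N = 8322063.709 m.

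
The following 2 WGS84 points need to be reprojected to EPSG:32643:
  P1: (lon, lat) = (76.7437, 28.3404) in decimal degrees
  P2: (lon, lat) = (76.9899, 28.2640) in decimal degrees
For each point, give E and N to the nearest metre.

UTM zone 43N: λ₀ = 75°, k₀ = 0.9996.
P1 (28.3404°, 76.7437°) → (670917.808, 3136146.026) m.
P2 (28.2640°, 76.9899°) → (695194.884, 3128053.071) m.

P1: E 670918 m, N 3136146 m; P2: E 695195 m, N 3128053 m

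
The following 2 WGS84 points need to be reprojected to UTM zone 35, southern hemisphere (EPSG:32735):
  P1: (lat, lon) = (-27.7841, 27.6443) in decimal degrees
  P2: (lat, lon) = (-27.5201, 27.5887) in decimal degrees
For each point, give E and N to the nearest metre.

UTM zone 35S: λ₀ = 27°, k₀ = 0.9996.
P1 (-27.7841°, 27.6443°) → (563475.775, 6926547.234) m.
P2 (-27.5201°, 27.5887°) → (558137.461, 6955818.753) m.

P1: E 563476 m, N 6926547 m; P2: E 558137 m, N 6955819 m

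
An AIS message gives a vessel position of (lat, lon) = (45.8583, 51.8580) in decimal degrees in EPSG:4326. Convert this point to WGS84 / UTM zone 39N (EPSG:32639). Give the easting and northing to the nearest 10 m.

E 566610 m, N 5078660 m

Zone 39 central meridian λ₀ = 6×39 − 183 = 51°; Δλ = +0.8580°.
Transverse Mercator on WGS84 with k₀ = 0.9996 gives E = 566606.243 m, N = 5078661.745 m.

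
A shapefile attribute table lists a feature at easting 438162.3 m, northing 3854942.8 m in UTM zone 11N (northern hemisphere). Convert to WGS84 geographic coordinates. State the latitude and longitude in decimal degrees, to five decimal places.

lat 34.83490°, lon -117.67630°

Zone 11N: λ₀ = -117°, k₀ = 0.9996, false easting 500000 m.
Meridian distance M = (N − FN)/k₀ = 3856485.4 m.
Inverse transverse Mercator on WGS84 gives φ = 34.83489978°, λ = -117.67630003°.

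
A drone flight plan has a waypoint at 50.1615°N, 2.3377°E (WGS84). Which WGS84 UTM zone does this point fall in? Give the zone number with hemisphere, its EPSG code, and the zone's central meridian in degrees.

Zone 31N (EPSG:32631), central meridian 3°

UTM zone = ⌊(λ + 180)/6⌋ + 1; 2.3377° ∈ [0°, 6°) → zone 31.
Hemisphere: N (φ ≥ 0).
Central meridian λ₀ = 6×31 − 183 = 3°.
EPSG code: 32631.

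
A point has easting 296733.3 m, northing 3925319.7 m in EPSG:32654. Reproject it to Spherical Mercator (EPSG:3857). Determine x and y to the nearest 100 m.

Unproject from UTM 54N (λ₀ = 141°) → φ = 35.45059995°, λ = 138.76030010°.
Web Mercator (R = 6378137 m): x = 15446725.949 m, y = 4225285.737 m.

x 15446700 m, y 4225300 m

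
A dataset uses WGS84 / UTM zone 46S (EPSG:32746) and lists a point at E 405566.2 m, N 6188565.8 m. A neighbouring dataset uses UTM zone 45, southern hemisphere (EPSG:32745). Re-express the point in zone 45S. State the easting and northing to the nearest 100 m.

E 957000 m, N 6177800 m

UTM 46S → geographic: φ = -34.44009966°, λ = 91.97210043°.
UTM 45S (λ₀ = 87°) forward: E = 956989.217 m, N = 6177814.117 m.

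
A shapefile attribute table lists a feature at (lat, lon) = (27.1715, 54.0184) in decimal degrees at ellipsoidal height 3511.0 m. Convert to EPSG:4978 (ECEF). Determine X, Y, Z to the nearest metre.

WGS84: a = 6378137 m, e² = 0.006694380; N(φ) = a/√(1−e²sin²φ) = 6382593.629 m.
X = (N+h)·cosφ·cosλ = 3337941.810 m; Y = (N+h)·cosφ·sinλ = 4597386.808 m; Z = (N(1−e²)+h)·sinφ = 2896737.785 m.

X 3337942 m, Y 4597387 m, Z 2896738 m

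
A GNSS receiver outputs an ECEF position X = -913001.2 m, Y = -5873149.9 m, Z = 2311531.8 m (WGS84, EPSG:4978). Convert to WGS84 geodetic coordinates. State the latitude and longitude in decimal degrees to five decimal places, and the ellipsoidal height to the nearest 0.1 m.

lat 21.38160°, lon -98.83610°, h 2038.5 m

λ = atan2(Y, X) = -98.83610043°; p = √(X²+Y²) = 5943690.9 m.
Bowring's method on WGS84 (a = 6378137 m, b = 6356752.314 m) gives φ = 21.38160011°, h = 2038.465 m.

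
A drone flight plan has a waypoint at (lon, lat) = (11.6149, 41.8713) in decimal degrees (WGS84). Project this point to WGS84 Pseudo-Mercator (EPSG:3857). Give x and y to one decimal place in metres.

x 1292964.8 m, y 5141720.3 m

Web Mercator is spherical with R = a = 6378137 m.
x = R·λ = 6378137 × 0.202718247 = 1292964.754 m.
y = R·ln tan(π/4 + φ/2) = 6378137 × 0.806147667 = 5141720.262 m.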